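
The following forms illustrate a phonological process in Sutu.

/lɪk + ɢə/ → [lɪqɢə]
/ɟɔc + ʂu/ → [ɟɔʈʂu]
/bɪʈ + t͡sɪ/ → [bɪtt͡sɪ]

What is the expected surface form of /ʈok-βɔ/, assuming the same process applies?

[ʈopβɔ]

The data show regressive place assimilation: /k/ → [q] before /ɢ/; /c/ → [ʈ] before /ʂ/; /ʈ/ → [t] before /t͡s/. In each pair only place changes, matching the following consonant, while manner and voice stay constant.
/k/ is a voiceless velar stop. The following trigger /β/ is bilabial, so /k/ must become bilabial as well.
The voiceless bilabial stop is [p], so /k/ → [p].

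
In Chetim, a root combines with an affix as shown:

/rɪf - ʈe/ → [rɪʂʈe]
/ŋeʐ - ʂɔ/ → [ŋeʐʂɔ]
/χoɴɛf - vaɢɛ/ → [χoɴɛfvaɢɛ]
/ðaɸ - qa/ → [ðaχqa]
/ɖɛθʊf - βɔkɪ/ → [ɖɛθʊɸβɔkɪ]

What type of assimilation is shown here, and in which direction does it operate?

Comparing underlying and surface forms, /f/ → [ʂ] is the alternation; the neighbouring /ʈ/ is constant.
The change labiodental → retroflex matches the place of the following /ʈ/, identifying this as place assimilation.
Manner and voice are unchanged, so the assimilation is partial, not total.
Checking the remaining alternations: /ɸ/ → [χ] before /q/ (bilabial → uvular, matching uvular); /f/ → [ɸ] before /β/ (labiodental → bilabial, matching bilabial) — only place changes, and always toward the following segment.
Nothing changes in [ŋeʐʂɔ], [χoɴɛfvaɢɛ]: there the adjacent consonants already agree in place (/ʐ/ and /ʂ/ are both retroflex; /f/ and /v/ are both labiodental), so these forms are consistent with the same rule.
Since the segment that changes precedes the conditioning segment, the assimilation is regressive.

regressive place assimilation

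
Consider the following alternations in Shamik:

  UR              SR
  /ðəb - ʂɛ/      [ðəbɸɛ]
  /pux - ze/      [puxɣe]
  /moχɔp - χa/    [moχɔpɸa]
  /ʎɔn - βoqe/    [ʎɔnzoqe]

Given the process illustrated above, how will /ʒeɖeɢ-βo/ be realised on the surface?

The data show progressive place assimilation: /ʂ/ → [ɸ] after /b/; /z/ → [ɣ] after /x/; /χ/ → [ɸ] after /p/; /β/ → [z] after /n/. In each pair only place changes, matching the preceding consonant, while manner and voice stay constant.
/β/ is a voiced bilabial fricative. The preceding trigger /ɢ/ is uvular, so /β/ must become uvular as well.
Changing only its place to uvular gives [ʁ] — the voiced uvular fricative.

[ʒeɖeɢʁo]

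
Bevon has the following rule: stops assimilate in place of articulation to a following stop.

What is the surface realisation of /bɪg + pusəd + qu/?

[bɪbpusəɢqu]

The rule targets /g/ (voiced velar stop), which sits before the trigger /p/ (bilabial).
A voiced bilabial stop is [b], so the surface segment is [b].
At the second juncture, /d/ likewise becomes [ɢ] adjacent to /q/.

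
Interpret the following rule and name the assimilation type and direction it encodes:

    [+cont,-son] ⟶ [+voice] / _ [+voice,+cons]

regressive voicing assimilation

The target ([+cont,-son], fricatives) acquires [+voice] next to a voiced consonant ([+voice,+cons]) — it takes on the voicing of its neighbour, so the feature that spreads is voicing.
The conditioning segment sits to the right of the focus bar, meaning the trigger follows the segment that changes — regressive assimilation.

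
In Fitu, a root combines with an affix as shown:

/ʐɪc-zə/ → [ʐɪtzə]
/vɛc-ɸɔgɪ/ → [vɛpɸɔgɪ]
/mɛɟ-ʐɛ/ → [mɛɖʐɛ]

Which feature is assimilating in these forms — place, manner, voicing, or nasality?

Underlying /c/ is realised as [t] next to /z/; /z/ itself does not change.
The change palatal → alveolar matches the place of the following /z/, identifying this as place assimilation.
Checking the remaining alternations: /c/ → [p] before /ɸ/ (palatal → bilabial, matching bilabial); /ɟ/ → [ɖ] before /ʐ/ (palatal → retroflex, matching retroflex) — only place changes, and always toward the following segment.

place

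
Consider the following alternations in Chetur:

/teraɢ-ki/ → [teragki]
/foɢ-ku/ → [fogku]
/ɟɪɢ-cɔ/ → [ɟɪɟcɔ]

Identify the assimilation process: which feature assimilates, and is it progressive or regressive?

regressive place assimilation

Comparing underlying and surface forms, /ɢ/ → [g] is the alternation; the neighbouring /k/ is constant.
The change uvular → velar matches the place of the following /k/, identifying this as place assimilation.
Manner and voice are unchanged, so the assimilation is partial, not total.
The other alternating form patterns the same way: /ɢ/ → [ɟ] before /c/ (uvular → palatal, matching palatal) — only place changes, and always toward the following segment.
Since the segment that changes precedes the conditioning segment, the assimilation is regressive.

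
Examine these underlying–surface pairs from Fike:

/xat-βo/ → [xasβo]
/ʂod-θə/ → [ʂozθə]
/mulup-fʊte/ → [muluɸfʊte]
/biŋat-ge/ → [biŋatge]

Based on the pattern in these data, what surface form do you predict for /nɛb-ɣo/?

The data show regressive manner assimilation: /t/ → [s] before /β/; /d/ → [z] before /θ/; /p/ → [ɸ] before /f/. In each pair only manner changes, matching the following consonant, while place and voice stay constant.
Nothing changes in [biŋatge]: there the adjacent consonants already agree in manner (/t/ and /g/ are both stops), so this form is consistent with the same rule.
/b/ is a voiced bilabial stop. The following trigger /ɣ/ is a fricative, so /b/ must become a fricative as well.
Changing only its manner to fricative gives [β] — the voiced bilabial fricative.

[nɛβɣo]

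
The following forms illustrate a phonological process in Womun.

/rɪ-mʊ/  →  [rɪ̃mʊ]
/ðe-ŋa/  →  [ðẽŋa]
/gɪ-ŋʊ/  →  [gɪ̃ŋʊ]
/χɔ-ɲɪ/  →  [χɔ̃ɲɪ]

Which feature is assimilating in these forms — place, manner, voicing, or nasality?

nasality

The vowel /ɪ/ surfaces as nasalised [ɪ̃] next to the following nasal /m/ — it has acquired the [+nasal] feature of its neighbour.
Likewise in the remaining data: /e/ → [ẽ] before /ŋ/; /ɪ/ → [ɪ̃] before /ŋ/; /ɔ/ → [ɔ̃] before /ɲ/ — each time a vowel is nasalised next to a following nasal.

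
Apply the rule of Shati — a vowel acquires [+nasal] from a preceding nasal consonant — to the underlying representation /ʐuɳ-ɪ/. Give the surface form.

/ɪ/ sits next to the nasal /ɳ/ and is therefore nasalised to [ɪ̃].

[ʐuɳɪ̃]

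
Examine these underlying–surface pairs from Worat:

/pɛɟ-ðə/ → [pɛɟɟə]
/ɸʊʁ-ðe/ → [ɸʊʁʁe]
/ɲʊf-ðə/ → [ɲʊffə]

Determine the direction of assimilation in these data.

Underlying /ð/ is realised as [ɟ] next to /ɟ/; /ɟ/ itself does not change.
The output [ɟ] is identical to the trigger /ɟ/ — every feature (place, manner, voicing) has been copied — so this is total assimilation.
The remaining alternations confirm this: /ð/ → [ʁ] after /ʁ/; /ð/ → [f] after /f/ — in each case the output is a copy of the preceding consonant.
The trigger is the preceding segment, so the direction is progressive (perseverative).

progressive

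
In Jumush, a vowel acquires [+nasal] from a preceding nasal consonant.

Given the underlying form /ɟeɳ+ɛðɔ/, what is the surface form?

The vowel /ɛ/ is adjacent to the preceding nasal /ɳ/, so it acquires [+nasal] and surfaces as [ɛ̃].

[ɟeɳɛ̃ðɔ]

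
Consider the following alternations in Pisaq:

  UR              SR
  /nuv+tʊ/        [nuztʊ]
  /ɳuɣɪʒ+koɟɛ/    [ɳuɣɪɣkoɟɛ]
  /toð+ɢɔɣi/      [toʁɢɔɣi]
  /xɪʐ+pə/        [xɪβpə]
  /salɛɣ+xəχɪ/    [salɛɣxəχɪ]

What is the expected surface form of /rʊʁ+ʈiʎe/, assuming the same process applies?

[rʊʐʈiʎe]

The data show regressive place assimilation: /v/ → [z] before /t/; /ʒ/ → [ɣ] before /k/; /ð/ → [ʁ] before /ɢ/; /ʐ/ → [β] before /p/. In each pair only place changes, matching the following consonant, while manner and voice stay constant.
Nothing changes in [salɛɣxəχɪ]: there the adjacent consonants already agree in place (/ɣ/ and /x/ are both velar), so this form is consistent with the same rule.
The rule targets /ʁ/ (voiced uvular fricative), which sits before the trigger /ʈ/ (retroflex).
A voiced retroflex fricative is [ʐ], so the surface segment is [ʐ].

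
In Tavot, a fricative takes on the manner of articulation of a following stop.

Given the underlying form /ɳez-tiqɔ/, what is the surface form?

[ɳedtiqɔ]

The rule targets /z/ (voiced alveolar fricative), which sits before the trigger /t/ (stop).
A voiced alveolar stop is [d], so the surface segment is [d].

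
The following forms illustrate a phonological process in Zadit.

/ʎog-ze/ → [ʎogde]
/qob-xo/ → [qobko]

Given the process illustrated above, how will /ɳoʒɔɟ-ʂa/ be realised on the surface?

The data show progressive manner assimilation: /z/ → [d] after /g/; /x/ → [k] after /b/. In each pair only manner changes, matching the preceding consonant, while place and voice stay constant.
/ʂ/ is a voiceless retroflex fricative. The preceding trigger /ɟ/ is a stop, so /ʂ/ must become a stop as well.
A voiceless retroflex stop is [ʈ], so the surface segment is [ʈ].

[ɳoʒɔɟʈa]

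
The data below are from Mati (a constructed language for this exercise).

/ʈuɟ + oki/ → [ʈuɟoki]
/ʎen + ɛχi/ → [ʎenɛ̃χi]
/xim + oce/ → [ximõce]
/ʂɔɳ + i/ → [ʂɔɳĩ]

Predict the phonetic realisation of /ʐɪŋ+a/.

The data show progressive nasality assimilation (vowel nasalisation): /ɛ/ → [ɛ̃] after /n/; /o/ → [õ] after /m/; /i/ → [ĩ] after /ɳ/ — a vowel is nasalised by an immediately preceding nasal consonant.
No change occurs in [ʈuɟoki] because the vowel at the boundary is adjacent to an oral consonant, not a nasal (/o/ next to /ɟ/).
The vowel /a/ is adjacent to the preceding nasal /ŋ/, so it acquires [+nasal] and surfaces as [ã].

[ʐɪŋã]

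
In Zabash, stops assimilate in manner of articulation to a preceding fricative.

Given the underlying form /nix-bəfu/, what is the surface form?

/b/ is a voiced bilabial stop. The preceding trigger /x/ is a fricative, so /b/ must become a fricative as well.
A voiced bilabial fricative is [β], so the surface segment is [β].

[nixβəfu]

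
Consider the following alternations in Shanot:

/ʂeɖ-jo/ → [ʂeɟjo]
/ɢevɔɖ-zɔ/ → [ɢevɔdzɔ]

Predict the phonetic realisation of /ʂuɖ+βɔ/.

[ʂubβɔ]

The data show regressive place assimilation: /ɖ/ → [ɟ] before /j/; /ɖ/ → [d] before /z/. In each pair only place changes, matching the following consonant, while manner and voice stay constant.
/ɖ/ is a voiced retroflex stop. The following trigger /β/ is bilabial, so /ɖ/ must become bilabial as well.
Changing only its place to bilabial gives [b] — the voiced bilabial stop.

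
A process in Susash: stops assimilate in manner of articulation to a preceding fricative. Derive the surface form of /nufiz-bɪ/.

/b/ is a voiced bilabial stop. The preceding trigger /z/ is a fricative, so /b/ must become a fricative as well.
A voiced bilabial fricative is [β], so the surface segment is [β].

[nufizβɪ]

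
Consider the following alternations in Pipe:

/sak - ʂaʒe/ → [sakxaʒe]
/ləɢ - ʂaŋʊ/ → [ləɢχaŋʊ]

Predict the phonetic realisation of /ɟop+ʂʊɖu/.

The data show progressive place assimilation: /ʂ/ → [x] after /k/; /ʂ/ → [χ] after /ɢ/. In each pair only place changes, matching the preceding consonant, while manner and voice stay constant.
The rule targets /ʂ/ (voiceless retroflex fricative), which sits after the trigger /p/ (bilabial).
Changing only its place to bilabial gives [ɸ] — the voiceless bilabial fricative.

[ɟopɸʊɖu]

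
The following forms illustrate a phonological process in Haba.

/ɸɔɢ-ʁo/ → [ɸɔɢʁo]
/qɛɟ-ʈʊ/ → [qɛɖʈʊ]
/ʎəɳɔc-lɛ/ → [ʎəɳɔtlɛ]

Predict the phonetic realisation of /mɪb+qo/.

[mɪɢqo]

The data show regressive place assimilation: /ɟ/ → [ɖ] before /ʈ/; /c/ → [t] before /l/. In each pair only place changes, matching the following consonant, while manner and voice stay constant.
Nothing changes in [ɸɔɢʁo]: there the adjacent consonants already agree in place (/ɢ/ and /ʁ/ are both uvular), so this form is consistent with the same rule.
/b/ is a voiced bilabial stop. The following trigger /q/ is uvular, so /b/ must become uvular as well.
A voiced uvular stop is [ɢ], so the surface segment is [ɢ].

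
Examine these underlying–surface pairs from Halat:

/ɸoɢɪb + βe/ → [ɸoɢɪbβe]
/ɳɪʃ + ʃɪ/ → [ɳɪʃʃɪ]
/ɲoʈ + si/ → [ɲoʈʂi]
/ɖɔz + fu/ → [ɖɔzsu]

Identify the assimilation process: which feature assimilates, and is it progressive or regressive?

Comparing underlying and surface forms, /s/ → [ʂ] is the alternation; the neighbouring /ʈ/ is constant.
/s/ is alveolar while /ʈ/ is retroflex; the output [ʂ] is retroflex, matching the trigger — so the feature that spreads is place.
Manner and voice are unchanged, so the assimilation is partial, not total.
The same holds elsewhere in the data: /f/ → [s] after /z/ (labiodental → alveolar, matching alveolar) — only place changes, and always toward the preceding segment.
Nothing changes in [ɸoɢɪbβe], [ɳɪʃʃɪ]: there the adjacent consonants already agree in place (/β/ and /b/ are both bilabial; /ʃ/ and /ʃ/ are both postalveolar), so these forms are consistent with the same rule.
The trigger is the preceding segment, so the direction is progressive (perseverative).

progressive place assimilation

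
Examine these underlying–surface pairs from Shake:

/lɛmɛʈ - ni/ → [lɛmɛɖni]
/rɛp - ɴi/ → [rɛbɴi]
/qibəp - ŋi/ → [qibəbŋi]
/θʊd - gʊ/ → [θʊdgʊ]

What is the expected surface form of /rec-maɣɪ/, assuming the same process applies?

[reɟmaɣɪ]

The data show regressive voicing assimilation: /ʈ/ → [ɖ] before /n/; /p/ → [b] before /ɴ/; /p/ → [b] before /ŋ/. In each pair only voicing changes, matching the following consonant, while place and manner stay constant.
No alternation appears in [θʊdgʊ]: there the adjacent consonants already agree in voicing (/d/ and /g/ are both voiced), so this form is consistent with the same rule.
The rule targets /c/ (voiceless palatal stop), which sits before the trigger /m/ (voiced).
Changing only its voicing to voiced gives [ɟ] — the voiced palatal stop.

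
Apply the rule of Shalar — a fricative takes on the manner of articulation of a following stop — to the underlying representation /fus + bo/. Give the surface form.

The rule targets /s/ (voiceless alveolar fricative), which sits before the trigger /b/ (stop).
Changing only its manner to stop gives [t] — the voiceless alveolar stop.

[futbo]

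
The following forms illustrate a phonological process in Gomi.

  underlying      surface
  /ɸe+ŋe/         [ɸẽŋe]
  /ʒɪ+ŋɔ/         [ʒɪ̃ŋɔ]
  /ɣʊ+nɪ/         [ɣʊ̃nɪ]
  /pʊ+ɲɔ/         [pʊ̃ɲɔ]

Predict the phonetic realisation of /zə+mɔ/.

The data show regressive nasality assimilation (vowel nasalisation): /e/ → [ẽ] before /ŋ/; /ɪ/ → [ɪ̃] before /ŋ/; /ʊ/ → [ʊ̃] before /n/; /ʊ/ → [ʊ̃] before /ɲ/ — a vowel is nasalised by an immediately following nasal consonant.
The vowel /ə/ is adjacent to the following nasal /m/, so it acquires [+nasal] and surfaces as [ə̃].

[zə̃mɔ]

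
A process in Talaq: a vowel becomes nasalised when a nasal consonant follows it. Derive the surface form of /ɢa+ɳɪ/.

/a/ sits next to the nasal /ɳ/ and is therefore nasalised to [ã].

[ɢãɳɪ]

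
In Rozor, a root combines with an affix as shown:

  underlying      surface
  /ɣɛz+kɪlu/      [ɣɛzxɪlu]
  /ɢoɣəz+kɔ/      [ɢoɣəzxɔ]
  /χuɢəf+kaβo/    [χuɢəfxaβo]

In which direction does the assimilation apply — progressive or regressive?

progressive

The segment that alternates is /k/, which surfaces as [x] when adjacent to /z/.
/k/ is a stop while /z/ is a fricative; the output [x] is a fricative, matching the trigger — so the feature that spreads is manner.
The other alternating form patterns the same way: /k/ → [x] after /f/ (stop → fricative, matching a fricative) — only manner changes, and always toward the preceding segment.
Since the segment that changes follows the conditioning segment, the assimilation is progressive.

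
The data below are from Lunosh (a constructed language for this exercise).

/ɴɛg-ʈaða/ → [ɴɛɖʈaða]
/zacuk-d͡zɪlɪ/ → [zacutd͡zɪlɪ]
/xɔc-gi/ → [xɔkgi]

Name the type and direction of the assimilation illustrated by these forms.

Underlying /g/ is realised as [ɖ] next to /ʈ/; /ʈ/ itself does not change.
The change velar → retroflex matches the place of the following /ʈ/, identifying this as place assimilation.
Manner and voice are unchanged, so the assimilation is partial, not total.
Checking the remaining alternations: /k/ → [t] before /d͡z/ (velar → alveolar, matching alveolar); /c/ → [k] before /g/ (palatal → velar, matching velar) — only place changes, and always toward the following segment.
Since the segment that changes precedes the conditioning segment, the assimilation is regressive.

regressive place assimilation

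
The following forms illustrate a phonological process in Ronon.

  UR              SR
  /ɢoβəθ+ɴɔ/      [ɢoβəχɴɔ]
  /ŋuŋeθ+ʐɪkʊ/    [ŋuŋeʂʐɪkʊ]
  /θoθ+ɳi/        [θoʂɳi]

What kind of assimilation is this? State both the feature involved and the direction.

regressive place assimilation

Comparing underlying and surface forms, /θ/ → [χ] is the alternation; the neighbouring /ɴ/ is constant.
/θ/ is dental while /ɴ/ is uvular; the output [χ] is uvular, matching the trigger — so the feature that spreads is place.
Manner and voice are unchanged, so the assimilation is partial, not total.
Checking the remaining alternations: /θ/ → [ʂ] before /ʐ/ (dental → retroflex, matching retroflex); /θ/ → [ʂ] before /ɳ/ (dental → retroflex, matching retroflex) — only place changes, and always toward the following segment.
The trigger is the following segment, so the direction is regressive (anticipatory).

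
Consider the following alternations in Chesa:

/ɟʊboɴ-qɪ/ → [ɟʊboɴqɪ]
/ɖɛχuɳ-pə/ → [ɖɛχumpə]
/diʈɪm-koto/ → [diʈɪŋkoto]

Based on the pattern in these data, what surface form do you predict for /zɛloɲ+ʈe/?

[zɛloɳʈe]

The data show regressive place assimilation: /ɳ/ → [m] before /p/; /m/ → [ŋ] before /k/. In each pair only place changes, matching the following consonant, while manner and voice stay constant.
Nothing changes in [ɟʊboɴqɪ]: there the adjacent consonants already agree in place (/ɴ/ and /q/ are both uvular), so this form is consistent with the same rule.
/ɲ/ is a voiced palatal nasal. The following trigger /ʈ/ is retroflex, so /ɲ/ must become retroflex as well.
Changing only its place to retroflex gives [ɳ] — the voiced retroflex nasal.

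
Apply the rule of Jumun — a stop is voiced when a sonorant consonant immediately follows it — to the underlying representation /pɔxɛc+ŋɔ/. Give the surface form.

[pɔxɛɟŋɔ]

The rule targets /c/ (voiceless palatal stop), which sits before the trigger /ŋ/ (voiced).
Changing only its voicing to voiced gives [ɟ] — the voiced palatal stop.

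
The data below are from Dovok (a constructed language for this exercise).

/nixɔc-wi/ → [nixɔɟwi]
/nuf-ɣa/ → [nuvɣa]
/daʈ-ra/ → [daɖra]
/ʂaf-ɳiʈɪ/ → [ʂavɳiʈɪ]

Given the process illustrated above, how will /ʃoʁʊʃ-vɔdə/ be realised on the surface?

[ʃoʁʊʒvɔdə]

The data show regressive voicing assimilation: /c/ → [ɟ] before /w/; /f/ → [v] before /ɣ/; /ʈ/ → [ɖ] before /r/; /f/ → [v] before /ɳ/. In each pair only voicing changes, matching the following consonant, while place and manner stay constant.
The rule targets /ʃ/ (voiceless postalveolar fricative), which sits before the trigger /v/ (voiced).
A voiced postalveolar fricative is [ʒ], so the surface segment is [ʒ].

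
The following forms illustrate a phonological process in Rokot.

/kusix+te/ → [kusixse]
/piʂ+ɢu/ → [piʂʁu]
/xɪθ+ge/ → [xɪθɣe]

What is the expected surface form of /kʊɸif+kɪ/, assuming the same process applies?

The data show progressive manner assimilation: /t/ → [s] after /x/; /ɢ/ → [ʁ] after /ʂ/; /g/ → [ɣ] after /θ/. In each pair only manner changes, matching the preceding consonant, while place and voice stay constant.
The rule targets /k/ (voiceless velar stop), which sits after the trigger /f/ (fricative).
The voiceless velar fricative is [x], so /k/ → [x].

[kʊɸifxɪ]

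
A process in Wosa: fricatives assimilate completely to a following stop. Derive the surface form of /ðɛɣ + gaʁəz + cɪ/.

/ɣ/ is the segment targeted by the rule; it sits immediately before /g/, so it assimilates completely and surfaces as [g].
The same rule applies at the second boundary: /z/ → [c] next to /c/.

[ðɛggaʁəccɪ]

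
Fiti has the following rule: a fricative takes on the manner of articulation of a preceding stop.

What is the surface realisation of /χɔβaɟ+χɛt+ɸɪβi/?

[χɔβaɟqɛtpɪβi]

/χ/ is a voiceless uvular fricative. The preceding trigger /ɟ/ is a stop, so /χ/ must become a stop as well.
A voiceless uvular stop is [q], so the surface segment is [q].
At the second juncture, /ɸ/ likewise becomes [p] adjacent to /t/.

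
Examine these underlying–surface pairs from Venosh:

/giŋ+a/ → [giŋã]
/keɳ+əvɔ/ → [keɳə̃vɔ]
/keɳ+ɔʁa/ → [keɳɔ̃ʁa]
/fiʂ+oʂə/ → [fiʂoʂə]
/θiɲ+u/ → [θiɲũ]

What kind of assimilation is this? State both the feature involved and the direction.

The vowel /a/ surfaces as nasalised [ã] next to the preceding nasal /ŋ/ — it has acquired the [+nasal] feature of its neighbour.
The other forms show the same pattern: /ə/ → [ə̃] after /ɳ/; /ɔ/ → [ɔ̃] after /ɳ/; /u/ → [ũ] after /ɲ/ — each time a vowel is nasalised next to a preceding nasal.
No change occurs in [fiʂoʂə] because the vowel at the boundary is adjacent to an oral consonant, not a nasal (/o/ next to /ʂ/).
Because the conditioning nasal is to the left of the vowel that changes, the process is progressive (perseverative).

progressive nasality assimilation (vowel nasalisation)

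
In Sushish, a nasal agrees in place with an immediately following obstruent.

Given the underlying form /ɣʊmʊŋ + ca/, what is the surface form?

[ɣʊmʊɲca]

The rule targets /ŋ/ (voiced velar nasal), which sits before the trigger /c/ (palatal).
A voiced palatal nasal is [ɲ], so the surface segment is [ɲ].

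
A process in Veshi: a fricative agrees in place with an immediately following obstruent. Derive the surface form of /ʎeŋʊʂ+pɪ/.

[ʎeŋʊɸpɪ]

The rule targets /ʂ/ (voiceless retroflex fricative), which sits before the trigger /p/ (bilabial).
The voiceless bilabial fricative is [ɸ], so /ʂ/ → [ɸ].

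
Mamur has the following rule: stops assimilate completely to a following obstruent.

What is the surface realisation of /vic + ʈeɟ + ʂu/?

/c/ is the segment targeted by the rule; it sits immediately before /ʈ/, so it assimilates completely and surfaces as [ʈ].
The same rule applies at the second boundary: /ɟ/ → [ʂ] next to /ʂ/.

[viʈʈeʂʂu]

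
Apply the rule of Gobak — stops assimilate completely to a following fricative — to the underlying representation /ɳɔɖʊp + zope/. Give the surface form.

[ɳɔɖʊzzope]

/p/ is the segment targeted by the rule; it sits immediately before /z/, so it assimilates completely and surfaces as [z].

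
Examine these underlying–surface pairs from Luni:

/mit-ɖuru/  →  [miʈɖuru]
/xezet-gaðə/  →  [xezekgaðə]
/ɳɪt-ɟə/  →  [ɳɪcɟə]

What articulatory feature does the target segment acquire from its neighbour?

place

Comparing underlying and surface forms, /t/ → [ʈ] is the alternation; the neighbouring /ɖ/ is constant.
/t/ is alveolar while /ɖ/ is retroflex; the output [ʈ] is retroflex, matching the trigger — so the feature that spreads is place.
Checking the remaining alternations: /t/ → [k] before /g/ (alveolar → velar, matching velar); /t/ → [c] before /ɟ/ (alveolar → palatal, matching palatal) — only place changes, and always toward the following segment.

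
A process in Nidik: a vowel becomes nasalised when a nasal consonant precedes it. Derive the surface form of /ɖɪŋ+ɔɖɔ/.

The vowel /ɔ/ is adjacent to the preceding nasal /ŋ/, so it acquires [+nasal] and surfaces as [ɔ̃].

[ɖɪŋɔ̃ɖɔ]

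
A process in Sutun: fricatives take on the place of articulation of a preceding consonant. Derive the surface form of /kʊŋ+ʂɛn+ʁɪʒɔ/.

/ʂ/ is a voiceless retroflex fricative. The preceding trigger /ŋ/ is velar, so /ʂ/ must become velar as well.
A voiceless velar fricative is [x], so the surface segment is [x].
At the second juncture, /ʁ/ likewise becomes [z] adjacent to /n/.

[kʊŋxɛnzɪʒɔ]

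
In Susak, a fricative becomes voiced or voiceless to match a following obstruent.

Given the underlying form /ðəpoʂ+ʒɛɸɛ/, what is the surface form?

/ʂ/ is a voiceless retroflex fricative. The following trigger /ʒ/ is voiced, so /ʂ/ must become voiced as well.
A voiced retroflex fricative is [ʐ], so the surface segment is [ʐ].

[ðəpoʐʒɛɸɛ]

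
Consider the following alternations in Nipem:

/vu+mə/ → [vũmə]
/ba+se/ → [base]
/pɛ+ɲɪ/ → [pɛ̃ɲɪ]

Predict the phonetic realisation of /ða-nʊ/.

[ðãnʊ]

The data show regressive nasality assimilation (vowel nasalisation): /u/ → [ũ] before /m/; /ɛ/ → [ɛ̃] before /ɲ/ — a vowel is nasalised by an immediately following nasal consonant.
No change occurs in [base] because the vowel at the boundary is adjacent to an oral consonant, not a nasal (/a/ next to /s/).
/a/ sits next to the nasal /n/ and is therefore nasalised to [ã].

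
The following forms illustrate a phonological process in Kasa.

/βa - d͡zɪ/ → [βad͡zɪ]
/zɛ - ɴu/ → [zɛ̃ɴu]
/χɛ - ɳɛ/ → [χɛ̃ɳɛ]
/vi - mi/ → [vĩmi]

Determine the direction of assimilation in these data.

regressive

The vowel /ɛ/ surfaces as nasalised [ɛ̃] next to the following nasal /ɴ/ — it has acquired the [+nasal] feature of its neighbour.
Likewise in the remaining data: /ɛ/ → [ɛ̃] before /ɳ/; /i/ → [ĩ] before /m/ — each time a vowel is nasalised next to a following nasal.
No change occurs in [βad͡zɪ] because the vowel at the boundary is adjacent to an oral consonant, not a nasal (/a/ next to /d͡z/).
Because the conditioning nasal is to the right of the vowel that changes, the process is regressive (anticipatory).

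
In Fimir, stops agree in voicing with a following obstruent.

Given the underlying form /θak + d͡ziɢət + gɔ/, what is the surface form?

[θagd͡ziɢədgɔ]

The rule targets /k/ (voiceless velar stop), which sits before the trigger /d͡z/ (voiced).
Changing only its voicing to voiced gives [g] — the voiced velar stop.
At the second juncture, /t/ likewise becomes [d] adjacent to /g/.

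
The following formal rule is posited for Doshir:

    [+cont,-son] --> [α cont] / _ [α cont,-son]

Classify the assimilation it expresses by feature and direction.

regressive manner assimilation

The shared variable α links the value of [cont] on the target to that of the neighbouring obstruent. [cont] distinguishes stops from fricatives — a manner-of-articulation feature — so this is manner assimilation.
The conditioning segment sits to the right of the focus bar, meaning the trigger follows the segment that changes — regressive assimilation.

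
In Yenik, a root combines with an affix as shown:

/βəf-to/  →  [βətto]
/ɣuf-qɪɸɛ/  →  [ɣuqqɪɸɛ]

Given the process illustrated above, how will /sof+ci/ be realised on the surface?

The data show regressive total assimilation (/f/ → [t] before /t/; /f/ → [q] before /q/): in every case the target segment becomes identical to its following neighbour, copying more than a single feature.
/f/ is the segment targeted by the rule; it sits immediately before /c/, so it assimilates completely and surfaces as [c].

[socci]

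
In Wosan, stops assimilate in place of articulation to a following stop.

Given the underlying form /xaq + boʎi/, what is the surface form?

[xapboʎi]

The rule targets /q/ (voiceless uvular stop), which sits before the trigger /b/ (bilabial).
A voiceless bilabial stop is [p], so the surface segment is [p].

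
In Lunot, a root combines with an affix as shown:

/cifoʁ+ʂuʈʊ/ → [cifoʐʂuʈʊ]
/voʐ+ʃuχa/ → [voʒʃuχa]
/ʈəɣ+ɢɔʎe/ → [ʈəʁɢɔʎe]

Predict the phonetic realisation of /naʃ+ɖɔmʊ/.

[naʂɖɔmʊ]

The data show regressive place assimilation: /ʁ/ → [ʐ] before /ʂ/; /ʐ/ → [ʒ] before /ʃ/; /ɣ/ → [ʁ] before /ɢ/. In each pair only place changes, matching the following consonant, while manner and voice stay constant.
The rule targets /ʃ/ (voiceless postalveolar fricative), which sits before the trigger /ɖ/ (retroflex).
A voiceless retroflex fricative is [ʂ], so the surface segment is [ʂ].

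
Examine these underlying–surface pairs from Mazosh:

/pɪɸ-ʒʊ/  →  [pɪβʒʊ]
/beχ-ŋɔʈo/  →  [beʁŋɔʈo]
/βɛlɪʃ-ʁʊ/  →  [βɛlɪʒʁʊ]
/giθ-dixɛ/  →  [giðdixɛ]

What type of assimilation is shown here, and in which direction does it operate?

Comparing underlying and surface forms, /ɸ/ → [β] is the alternation; the neighbouring /ʒ/ is constant.
The change voiceless → voiced matches the voicing of the following /ʒ/, identifying this as voicing assimilation.
Place and manner are unchanged, so the assimilation is partial, not total.
The other alternating forms pattern the same way: /χ/ → [ʁ] before /ŋ/ (voiceless → voiced, matching voiced); /ʃ/ → [ʒ] before /ʁ/ (voiceless → voiced, matching voiced); /θ/ → [ð] before /d/ (voiceless → voiced, matching voiced) — only voicing changes, and always toward the following segment.
The trigger is the following segment, so the direction is regressive (anticipatory).

regressive voicing assimilation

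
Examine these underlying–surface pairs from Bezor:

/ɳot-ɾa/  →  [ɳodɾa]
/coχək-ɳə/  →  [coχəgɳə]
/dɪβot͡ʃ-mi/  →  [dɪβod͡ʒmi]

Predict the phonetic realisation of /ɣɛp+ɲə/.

[ɣɛbɲə]

The data show regressive voicing assimilation: /t/ → [d] before /ɾ/; /k/ → [g] before /ɳ/; /t͡ʃ/ → [d͡ʒ] before /m/. In each pair only voicing changes, matching the following consonant, while place and manner stay constant.
The rule targets /p/ (voiceless bilabial stop), which sits before the trigger /ɲ/ (voiced).
A voiced bilabial stop is [b], so the surface segment is [b].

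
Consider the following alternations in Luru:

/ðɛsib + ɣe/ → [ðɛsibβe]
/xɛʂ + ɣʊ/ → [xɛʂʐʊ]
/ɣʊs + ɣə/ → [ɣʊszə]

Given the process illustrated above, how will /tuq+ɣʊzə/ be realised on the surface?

[tuqʁʊzə]

The data show progressive place assimilation: /ɣ/ → [β] after /b/; /ɣ/ → [ʐ] after /ʂ/; /ɣ/ → [z] after /s/. In each pair only place changes, matching the preceding consonant, while manner and voice stay constant.
/ɣ/ is a voiced velar fricative. The preceding trigger /q/ is uvular, so /ɣ/ must become uvular as well.
The voiced uvular fricative is [ʁ], so /ɣ/ → [ʁ].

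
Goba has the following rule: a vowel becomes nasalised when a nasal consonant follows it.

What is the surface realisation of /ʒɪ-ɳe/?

[ʒɪ̃ɳe]

/ɪ/ sits next to the nasal /ɳ/ and is therefore nasalised to [ɪ̃].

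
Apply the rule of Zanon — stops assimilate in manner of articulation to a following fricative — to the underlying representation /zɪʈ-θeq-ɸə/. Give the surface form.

The rule targets /ʈ/ (voiceless retroflex stop), which sits before the trigger /θ/ (fricative).
The voiceless retroflex fricative is [ʂ], so /ʈ/ → [ʂ].
The same rule applies at the second boundary: /q/ → [χ] next to /ɸ/.

[zɪʂθeχɸə]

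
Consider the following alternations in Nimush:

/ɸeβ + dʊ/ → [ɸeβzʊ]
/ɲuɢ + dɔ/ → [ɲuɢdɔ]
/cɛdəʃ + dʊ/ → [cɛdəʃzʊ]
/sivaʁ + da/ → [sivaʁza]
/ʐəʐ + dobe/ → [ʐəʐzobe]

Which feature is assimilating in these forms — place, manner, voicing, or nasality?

Underlying /d/ is realised as [z] next to /β/; /β/ itself does not change.
The change stop → fricative matches the manner of the preceding /β/, identifying this as manner assimilation.
Checking the remaining alternations: /d/ → [z] after /ʃ/ (stop → fricative, matching a fricative); /d/ → [z] after /ʁ/ (stop → fricative, matching a fricative); /d/ → [z] after /ʐ/ (stop → fricative, matching a fricative) — only manner changes, and always toward the preceding segment.
No alternation appears in [ɲuɢdɔ]: there the adjacent consonants already agree in manner (/d/ and /ɢ/ are both stops), so this form is consistent with the same rule.

manner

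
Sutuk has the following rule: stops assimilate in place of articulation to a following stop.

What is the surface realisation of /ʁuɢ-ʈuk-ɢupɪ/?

/ɢ/ is a voiced uvular stop. The following trigger /ʈ/ is retroflex, so /ɢ/ must become retroflex as well.
Changing only its place to retroflex gives [ɖ] — the voiced retroflex stop.
The same rule applies at the second boundary: /k/ → [q] next to /ɢ/.

[ʁuɖʈuqɢupɪ]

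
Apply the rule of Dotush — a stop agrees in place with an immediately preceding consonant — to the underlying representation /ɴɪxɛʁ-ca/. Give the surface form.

The rule targets /c/ (voiceless palatal stop), which sits after the trigger /ʁ/ (uvular).
The voiceless uvular stop is [q], so /c/ → [q].

[ɴɪxɛʁqa]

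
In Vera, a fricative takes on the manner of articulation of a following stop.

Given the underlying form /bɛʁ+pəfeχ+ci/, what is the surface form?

[bɛɢpəfeqci]

The rule targets /ʁ/ (voiced uvular fricative), which sits before the trigger /p/ (stop).
Changing only its manner to stop gives [ɢ] — the voiced uvular stop.
The same rule applies at the second boundary: /χ/ → [q] next to /c/.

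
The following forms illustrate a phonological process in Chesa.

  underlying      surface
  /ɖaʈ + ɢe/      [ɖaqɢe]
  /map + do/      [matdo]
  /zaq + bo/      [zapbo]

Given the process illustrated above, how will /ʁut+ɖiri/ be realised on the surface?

The data show regressive place assimilation: /ʈ/ → [q] before /ɢ/; /p/ → [t] before /d/; /q/ → [p] before /b/. In each pair only place changes, matching the following consonant, while manner and voice stay constant.
The rule targets /t/ (voiceless alveolar stop), which sits before the trigger /ɖ/ (retroflex).
The voiceless retroflex stop is [ʈ], so /t/ → [ʈ].

[ʁuʈɖiri]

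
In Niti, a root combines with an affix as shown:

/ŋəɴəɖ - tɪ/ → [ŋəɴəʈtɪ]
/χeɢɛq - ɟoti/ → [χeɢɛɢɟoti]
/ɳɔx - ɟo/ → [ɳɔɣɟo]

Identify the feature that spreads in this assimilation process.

Underlying /ɖ/ is realised as [ʈ] next to /t/; /t/ itself does not change.
The change voiced → voiceless matches the voicing of the following /t/, identifying this as voicing assimilation.
The other alternating forms pattern the same way: /q/ → [ɢ] before /ɟ/ (voiceless → voiced, matching voiced); /x/ → [ɣ] before /ɟ/ (voiceless → voiced, matching voiced) — only voicing changes, and always toward the following segment.

voicing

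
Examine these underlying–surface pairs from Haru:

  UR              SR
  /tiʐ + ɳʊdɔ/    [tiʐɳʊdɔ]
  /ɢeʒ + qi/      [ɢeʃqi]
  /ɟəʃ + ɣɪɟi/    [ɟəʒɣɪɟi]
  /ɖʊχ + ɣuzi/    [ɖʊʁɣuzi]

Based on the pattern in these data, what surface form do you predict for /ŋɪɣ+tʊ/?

[ŋɪxtʊ]

The data show regressive voicing assimilation: /ʒ/ → [ʃ] before /q/; /ʃ/ → [ʒ] before /ɣ/; /χ/ → [ʁ] before /ɣ/. In each pair only voicing changes, matching the following consonant, while place and manner stay constant.
Nothing changes in [tiʐɳʊdɔ]: there the adjacent consonants already agree in voicing (/ʐ/ and /ɳ/ are both voiced), so this form is consistent with the same rule.
/ɣ/ is a voiced velar fricative. The following trigger /t/ is voiceless, so /ɣ/ must become voiceless as well.
The voiceless velar fricative is [x], so /ɣ/ → [x].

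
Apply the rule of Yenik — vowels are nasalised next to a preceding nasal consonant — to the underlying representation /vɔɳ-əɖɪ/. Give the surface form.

The vowel /ə/ is adjacent to the preceding nasal /ɳ/, so it acquires [+nasal] and surfaces as [ə̃].

[vɔɳə̃ɖɪ]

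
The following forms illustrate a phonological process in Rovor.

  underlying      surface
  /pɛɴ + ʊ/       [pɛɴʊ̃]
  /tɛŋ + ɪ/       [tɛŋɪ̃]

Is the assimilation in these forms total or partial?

The vowel /ʊ/ surfaces as nasalised [ʊ̃] next to the preceding nasal /ɴ/ — it has acquired the [+nasal] feature of its neighbour.
Likewise in the remaining data: /ɪ/ → [ɪ̃] after /ŋ/ — each time a vowel is nasalised next to a preceding nasal.

partial assimilation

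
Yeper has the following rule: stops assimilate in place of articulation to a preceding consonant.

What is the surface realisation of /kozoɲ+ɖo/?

[kozoɲɟo]

/ɖ/ is a voiced retroflex stop. The preceding trigger /ɲ/ is palatal, so /ɖ/ must become palatal as well.
The voiced palatal stop is [ɟ], so /ɖ/ → [ɟ].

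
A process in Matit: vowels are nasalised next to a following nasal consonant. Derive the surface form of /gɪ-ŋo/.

[gɪ̃ŋo]

/ɪ/ sits next to the nasal /ŋ/ and is therefore nasalised to [ɪ̃].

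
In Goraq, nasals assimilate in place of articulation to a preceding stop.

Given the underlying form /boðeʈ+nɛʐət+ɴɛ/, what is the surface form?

[boðeʈɳɛʐətnɛ]

/n/ is a voiced alveolar nasal. The preceding trigger /ʈ/ is retroflex, so /n/ must become retroflex as well.
A voiced retroflex nasal is [ɳ], so the surface segment is [ɳ].
The same rule applies at the second boundary: /ɴ/ → [n] next to /t/.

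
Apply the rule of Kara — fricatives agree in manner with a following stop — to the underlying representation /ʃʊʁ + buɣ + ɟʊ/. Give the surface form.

/ʁ/ is a voiced uvular fricative. The following trigger /b/ is a stop, so /ʁ/ must become a stop as well.
Changing only its manner to stop gives [ɢ] — the voiced uvular stop.
At the second juncture, /ɣ/ likewise becomes [g] adjacent to /ɟ/.

[ʃʊɢbugɟʊ]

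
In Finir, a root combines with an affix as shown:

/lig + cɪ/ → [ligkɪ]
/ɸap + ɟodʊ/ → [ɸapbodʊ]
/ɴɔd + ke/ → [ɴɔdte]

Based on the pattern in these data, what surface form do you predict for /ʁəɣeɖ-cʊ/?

The data show progressive place assimilation: /c/ → [k] after /g/; /ɟ/ → [b] after /p/; /k/ → [t] after /d/. In each pair only place changes, matching the preceding consonant, while manner and voice stay constant.
The rule targets /c/ (voiceless palatal stop), which sits after the trigger /ɖ/ (retroflex).
A voiceless retroflex stop is [ʈ], so the surface segment is [ʈ].

[ʁəɣeɖʈʊ]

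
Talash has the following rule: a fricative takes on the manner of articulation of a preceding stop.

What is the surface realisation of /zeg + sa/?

[zegta]

The rule targets /s/ (voiceless alveolar fricative), which sits after the trigger /g/ (stop).
The voiceless alveolar stop is [t], so /s/ → [t].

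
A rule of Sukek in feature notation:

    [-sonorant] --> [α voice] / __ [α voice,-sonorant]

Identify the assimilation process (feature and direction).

regressive voicing assimilation

The shared variable α links the value of [voice] on the target to the same value on the neighbouring segment, so voicing is the feature that assimilates.
Since the environment is written after the underscore, the trigger follows the target; the direction is regressive.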